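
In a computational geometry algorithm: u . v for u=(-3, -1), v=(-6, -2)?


u . v = u_x*v_x + u_y*v_y = (-3)*(-6) + (-1)*(-2)
= 18 + 2 = 20

20


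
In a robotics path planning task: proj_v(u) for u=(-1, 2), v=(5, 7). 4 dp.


u.v = 9, |v| = sqrt(74) = 8.6023
Scalar projection = u.v / |v| = 9 / sqrt(74) = 1.0462

1.0462


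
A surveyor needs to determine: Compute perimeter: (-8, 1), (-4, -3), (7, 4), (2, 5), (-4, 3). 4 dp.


Sides: (-8, 1)->(-4, -3): sqrt(32) = 5.656854, (-4, -3)->(7, 4): sqrt(170) = 13.038405, (7, 4)->(2, 5): sqrt(26) = 5.09902, (2, 5)->(-4, 3): sqrt(40) = 6.324555, (-4, 3)->(-8, 1): sqrt(20) = 4.472136
Sum = 34.59097
Perimeter = 34.591

34.591


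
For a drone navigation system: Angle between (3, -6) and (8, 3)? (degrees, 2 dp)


u.v = 6, |u| = sqrt(45) = 6.7082, |v| = sqrt(73) = 8.544
cos(theta) = u.v/(|u||v|) = 6/sqrt(3285) = 0.104685
theta = acos(0.104685) = 83.99 degrees

83.99 degrees


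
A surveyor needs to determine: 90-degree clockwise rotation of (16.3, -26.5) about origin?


90° CW: (x,y) -> (y, -x)
(16.3,-26.5) -> (-26.5, -16.3)

(-26.5, -16.3)


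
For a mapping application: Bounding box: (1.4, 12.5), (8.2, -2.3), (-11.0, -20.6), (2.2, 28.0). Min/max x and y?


x range: [-11, 8.2]
y range: [-20.6, 28]
Bounding box: (-11,-20.6) to (8.2,28)

(-11,-20.6) to (8.2,28)


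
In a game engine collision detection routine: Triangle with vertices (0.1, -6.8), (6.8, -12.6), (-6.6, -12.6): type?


Side lengths squared: AB^2=78.53, BC^2=179.56, CA^2=78.53
Sorted: [78.53, 78.53, 179.56]
By sides: Isosceles, By angles: Obtuse

Isosceles, Obtuse


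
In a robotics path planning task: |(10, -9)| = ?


|u| = sqrt(10^2 + (-9)^2) = sqrt(181) = 13.4536

13.4536


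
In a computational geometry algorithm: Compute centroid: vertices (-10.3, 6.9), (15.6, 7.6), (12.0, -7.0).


Centroid = ((x_A+x_B+x_C)/3, (y_A+y_B+y_C)/3)
= (((-10.3)+15.6+12)/3, (6.9+7.6+(-7))/3)
= (5.7667, 2.5)

(5.7667, 2.5)


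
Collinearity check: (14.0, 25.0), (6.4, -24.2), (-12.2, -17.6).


Cross product: (6.4-14)*((-17.6)-25) - ((-24.2)-25)*((-12.2)-14)
= -965.28

No, not collinear


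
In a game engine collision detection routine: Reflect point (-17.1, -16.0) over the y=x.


Reflection over y=x: (x,y) -> (y,x)
(-17.1, -16) -> (-16, -17.1)

(-16, -17.1)


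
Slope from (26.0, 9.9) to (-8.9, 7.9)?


slope = (y2-y1)/(x2-x1) = (7.9-9.9)/((-8.9)-26) = (-2)/(-34.9) = 0.0573

0.0573


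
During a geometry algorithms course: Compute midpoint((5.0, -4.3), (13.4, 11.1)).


M = ((5+13.4)/2, ((-4.3)+11.1)/2)
= (9.2, 3.4)

(9.2, 3.4)


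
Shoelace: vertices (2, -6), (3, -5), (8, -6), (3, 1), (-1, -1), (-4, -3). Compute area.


Shoelace sum: (2*(-5) - 3*(-6)) + (3*(-6) - 8*(-5)) + (8*1 - 3*(-6)) + (3*(-1) - (-1)*1) + ((-1)*(-3) - (-4)*(-1)) + ((-4)*(-6) - 2*(-3))
= 83
Area = |83|/2 = 41.5

41.5


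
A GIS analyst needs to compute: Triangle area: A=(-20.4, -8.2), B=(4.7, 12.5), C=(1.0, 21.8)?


Area = |x_A(y_B-y_C) + x_B(y_C-y_A) + x_C(y_A-y_B)|/2
= |189.72 + 141 + (-20.7)|/2
= 310.02/2 = 155.01

155.01


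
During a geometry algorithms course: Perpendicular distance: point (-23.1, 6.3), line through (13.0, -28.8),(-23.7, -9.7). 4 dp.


|cross product| = 598.66
|line direction| = sqrt(1711.7) = 41.3727
Distance = 598.66/sqrt(1711.7) = 14.4699

14.4699


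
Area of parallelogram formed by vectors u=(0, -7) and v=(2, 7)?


|u x v| = |0*7 - (-7)*2|
= |0 - (-14)| = 14

14


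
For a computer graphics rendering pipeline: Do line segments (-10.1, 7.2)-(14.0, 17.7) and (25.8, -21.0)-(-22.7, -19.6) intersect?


Cross products: d1=-1317.44, d2=-1860.43, d3=-1056.57, d4=-513.58
d1*d2 < 0 and d3*d4 < 0? no

No, they don't intersect


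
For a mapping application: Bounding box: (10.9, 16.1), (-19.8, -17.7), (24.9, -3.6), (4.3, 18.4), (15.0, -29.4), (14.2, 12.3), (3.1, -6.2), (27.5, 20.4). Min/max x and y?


x range: [-19.8, 27.5]
y range: [-29.4, 20.4]
Bounding box: (-19.8,-29.4) to (27.5,20.4)

(-19.8,-29.4) to (27.5,20.4)


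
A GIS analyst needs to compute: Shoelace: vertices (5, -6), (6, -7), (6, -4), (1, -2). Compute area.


Shoelace sum: (5*(-7) - 6*(-6)) + (6*(-4) - 6*(-7)) + (6*(-2) - 1*(-4)) + (1*(-6) - 5*(-2))
= 15
Area = |15|/2 = 7.5

7.5


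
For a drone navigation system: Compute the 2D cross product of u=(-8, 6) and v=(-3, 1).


u x v = u_x*v_y - u_y*v_x = (-8)*1 - 6*(-3)
= (-8) - (-18) = 10

10


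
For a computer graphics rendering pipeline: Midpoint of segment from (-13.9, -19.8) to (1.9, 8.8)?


M = (((-13.9)+1.9)/2, ((-19.8)+8.8)/2)
= (-6, -5.5)

(-6, -5.5)


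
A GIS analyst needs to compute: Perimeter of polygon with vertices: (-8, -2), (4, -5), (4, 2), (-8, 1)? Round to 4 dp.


Sides: (-8, -2)->(4, -5): sqrt(153) = 12.369317, (4, -5)->(4, 2): sqrt(49) = 7, (4, 2)->(-8, 1): sqrt(145) = 12.041595, (-8, 1)->(-8, -2): sqrt(9) = 3
Sum = 34.410912
Perimeter = 34.4109

34.4109


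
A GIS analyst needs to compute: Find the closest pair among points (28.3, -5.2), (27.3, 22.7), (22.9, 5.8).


d(P0,P1) = 27.9179, d(P0,P2) = 12.254, d(P1,P2) = 17.4634
Closest: P0 and P2

Closest pair: (28.3, -5.2) and (22.9, 5.8), distance = 12.254


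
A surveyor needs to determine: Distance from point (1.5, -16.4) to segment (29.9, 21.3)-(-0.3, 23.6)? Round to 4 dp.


Project P onto AB: t = 0.8405 (clamped to [0,1])
Closest point on segment: (4.5184, 23.233)
Distance: 39.7478

39.7478


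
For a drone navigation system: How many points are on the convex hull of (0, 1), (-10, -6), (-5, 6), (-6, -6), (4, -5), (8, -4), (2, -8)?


Convex hull vertices (CCW): (-10, -6), (2, -8), (8, -4), (-5, 6)
Count = 4

4


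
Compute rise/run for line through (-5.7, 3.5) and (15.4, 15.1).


slope = (y2-y1)/(x2-x1) = (15.1-3.5)/(15.4-(-5.7)) = 11.6/21.1 = 0.5498

0.5498


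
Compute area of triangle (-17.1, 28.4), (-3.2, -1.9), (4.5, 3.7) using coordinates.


Area = |x_A(y_B-y_C) + x_B(y_C-y_A) + x_C(y_A-y_B)|/2
= |95.76 + 79.04 + 136.35|/2
= 311.15/2 = 155.575

155.575


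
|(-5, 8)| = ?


|u| = sqrt((-5)^2 + 8^2) = sqrt(89) = 9.434

9.434


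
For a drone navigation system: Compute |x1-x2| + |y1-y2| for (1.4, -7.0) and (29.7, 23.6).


|1.4-29.7| + |(-7)-23.6| = 28.3 + 30.6 = 58.9

58.9


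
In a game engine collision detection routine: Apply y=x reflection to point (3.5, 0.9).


Reflection over y=x: (x,y) -> (y,x)
(3.5, 0.9) -> (0.9, 3.5)

(0.9, 3.5)


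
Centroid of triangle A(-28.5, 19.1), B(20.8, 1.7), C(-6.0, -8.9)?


Centroid = ((x_A+x_B+x_C)/3, (y_A+y_B+y_C)/3)
= (((-28.5)+20.8+(-6))/3, (19.1+1.7+(-8.9))/3)
= (-4.5667, 3.9667)

(-4.5667, 3.9667)


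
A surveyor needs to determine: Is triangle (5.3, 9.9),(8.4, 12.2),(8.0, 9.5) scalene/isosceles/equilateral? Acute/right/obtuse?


Side lengths squared: AB^2=14.9, BC^2=7.45, CA^2=7.45
Sorted: [7.45, 7.45, 14.9]
By sides: Isosceles, By angles: Right

Isosceles, Right


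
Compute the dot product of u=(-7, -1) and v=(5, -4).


u . v = u_x*v_x + u_y*v_y = (-7)*5 + (-1)*(-4)
= (-35) + 4 = -31

-31


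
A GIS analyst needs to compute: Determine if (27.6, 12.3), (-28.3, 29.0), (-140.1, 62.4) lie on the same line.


Cross product: ((-28.3)-27.6)*(62.4-12.3) - (29-12.3)*((-140.1)-27.6)
= 0

Yes, collinear


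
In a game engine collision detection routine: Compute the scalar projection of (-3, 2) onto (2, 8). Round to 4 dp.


u.v = 10, |v| = sqrt(68) = 8.2462
Scalar projection = u.v / |v| = 10 / sqrt(68) = 1.2127

1.2127


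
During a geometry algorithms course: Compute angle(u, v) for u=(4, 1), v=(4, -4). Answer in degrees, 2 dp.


u.v = 12, |u| = sqrt(17) = 4.1231, |v| = sqrt(32) = 5.6569
cos(theta) = u.v/(|u||v|) = 12/sqrt(544) = 0.514496
theta = acos(0.514496) = 59.04 degrees

59.04 degrees


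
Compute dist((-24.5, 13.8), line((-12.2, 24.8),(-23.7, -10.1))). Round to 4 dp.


|cross product| = 302.77
|line direction| = sqrt(1350.26) = 36.7459
Distance = 302.77/sqrt(1350.26) = 8.2396

8.2396


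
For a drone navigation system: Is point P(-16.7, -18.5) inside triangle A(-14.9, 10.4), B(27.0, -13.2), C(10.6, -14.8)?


Cross products: AB x AP = -1253.39, BC x BP = 17, CA x CP = 782.31
All same sign? no

No, outside


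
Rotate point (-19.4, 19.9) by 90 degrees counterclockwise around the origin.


90° CCW: (x,y) -> (-y, x)
(-19.4,19.9) -> (-19.9, -19.4)

(-19.9, -19.4)


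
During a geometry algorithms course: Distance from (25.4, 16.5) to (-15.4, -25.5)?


dx=-40.8, dy=-42
d^2 = (-40.8)^2 + (-42)^2 = 3428.64
d = sqrt(3428.64) = 58.5546

58.5546


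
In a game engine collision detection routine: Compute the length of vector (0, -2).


|u| = sqrt(0^2 + (-2)^2) = sqrt(4) = 2

2


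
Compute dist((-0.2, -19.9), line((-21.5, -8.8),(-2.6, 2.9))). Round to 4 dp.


|cross product| = 459
|line direction| = sqrt(494.1) = 22.2284
Distance = 459/sqrt(494.1) = 20.6493

20.6493


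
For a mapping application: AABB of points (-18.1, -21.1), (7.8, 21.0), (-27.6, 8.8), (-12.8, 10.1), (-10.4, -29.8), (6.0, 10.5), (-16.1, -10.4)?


x range: [-27.6, 7.8]
y range: [-29.8, 21]
Bounding box: (-27.6,-29.8) to (7.8,21)

(-27.6,-29.8) to (7.8,21)


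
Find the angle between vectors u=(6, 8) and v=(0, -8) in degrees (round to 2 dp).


u.v = -64, |u| = sqrt(100) = 10, |v| = sqrt(64) = 8
cos(theta) = u.v/(|u||v|) = -64/sqrt(6400) = -0.8
theta = acos(-0.8) = 143.13 degrees

143.13 degrees


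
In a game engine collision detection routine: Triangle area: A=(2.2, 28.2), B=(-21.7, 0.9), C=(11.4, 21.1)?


Area = |x_A(y_B-y_C) + x_B(y_C-y_A) + x_C(y_A-y_B)|/2
= |(-44.44) + 154.07 + 311.22|/2
= 420.85/2 = 210.425

210.425


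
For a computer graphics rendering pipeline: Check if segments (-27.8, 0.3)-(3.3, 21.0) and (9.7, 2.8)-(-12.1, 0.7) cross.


Cross products: d1=-24.25, d2=-410.2, d3=-698.5, d4=-312.55
d1*d2 < 0 and d3*d4 < 0? no

No, they don't intersect


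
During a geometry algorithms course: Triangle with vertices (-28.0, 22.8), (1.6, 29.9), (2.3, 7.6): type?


Side lengths squared: AB^2=926.57, BC^2=497.78, CA^2=1149.13
Sorted: [497.78, 926.57, 1149.13]
By sides: Scalene, By angles: Acute

Scalene, Acute


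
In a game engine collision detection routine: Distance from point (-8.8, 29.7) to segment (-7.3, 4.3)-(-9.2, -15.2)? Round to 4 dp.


Project P onto AB: t = 0 (clamped to [0,1])
Closest point on segment: (-7.3, 4.3)
Distance: 25.4443

25.4443


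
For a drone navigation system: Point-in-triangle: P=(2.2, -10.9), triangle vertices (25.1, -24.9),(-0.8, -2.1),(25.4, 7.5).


Cross products: AB x AP = 159.52, BC x BP = -259.36, CA x CP = -746.16
All same sign? no

No, outside


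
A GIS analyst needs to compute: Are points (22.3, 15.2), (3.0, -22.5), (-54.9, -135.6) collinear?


Cross product: (3-22.3)*((-135.6)-15.2) - ((-22.5)-15.2)*((-54.9)-22.3)
= 0

Yes, collinear


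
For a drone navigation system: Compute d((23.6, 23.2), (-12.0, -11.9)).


dx=-35.6, dy=-35.1
d^2 = (-35.6)^2 + (-35.1)^2 = 2499.37
d = sqrt(2499.37) = 49.9937

49.9937


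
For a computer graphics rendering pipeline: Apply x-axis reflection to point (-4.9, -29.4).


Reflection over x-axis: (x,y) -> (x,-y)
(-4.9, -29.4) -> (-4.9, 29.4)

(-4.9, 29.4)


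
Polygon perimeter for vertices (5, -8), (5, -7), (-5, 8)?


Sides: (5, -8)->(5, -7): sqrt(1) = 1, (5, -7)->(-5, 8): sqrt(325) = 18.027756, (-5, 8)->(5, -8): sqrt(356) = 18.867962
Sum = 37.895718
Perimeter = 37.8957

37.8957


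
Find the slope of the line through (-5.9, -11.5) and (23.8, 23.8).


slope = (y2-y1)/(x2-x1) = (23.8-(-11.5))/(23.8-(-5.9)) = 35.3/29.7 = 1.1886

1.1886


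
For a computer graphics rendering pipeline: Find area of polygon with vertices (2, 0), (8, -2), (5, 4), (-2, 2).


Shoelace sum: (2*(-2) - 8*0) + (8*4 - 5*(-2)) + (5*2 - (-2)*4) + ((-2)*0 - 2*2)
= 52
Area = |52|/2 = 26

26


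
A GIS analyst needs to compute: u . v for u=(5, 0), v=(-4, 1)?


u . v = u_x*v_x + u_y*v_y = 5*(-4) + 0*1
= (-20) + 0 = -20

-20


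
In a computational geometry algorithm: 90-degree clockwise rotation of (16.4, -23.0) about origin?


90° CW: (x,y) -> (y, -x)
(16.4,-23) -> (-23, -16.4)

(-23, -16.4)


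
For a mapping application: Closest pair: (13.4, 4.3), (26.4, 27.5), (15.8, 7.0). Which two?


d(P0,P1) = 26.594, d(P0,P2) = 3.6125, d(P1,P2) = 23.0783
Closest: P0 and P2

Closest pair: (13.4, 4.3) and (15.8, 7.0), distance = 3.6125


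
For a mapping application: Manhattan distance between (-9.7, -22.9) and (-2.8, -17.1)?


|(-9.7)-(-2.8)| + |(-22.9)-(-17.1)| = 6.9 + 5.8 = 12.7

12.7


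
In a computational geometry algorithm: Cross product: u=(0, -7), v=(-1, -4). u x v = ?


u x v = u_x*v_y - u_y*v_x = 0*(-4) - (-7)*(-1)
= 0 - 7 = -7

-7


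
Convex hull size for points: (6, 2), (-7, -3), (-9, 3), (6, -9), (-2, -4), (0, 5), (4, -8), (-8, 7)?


Convex hull vertices (CCW): (-9, 3), (-7, -3), (6, -9), (6, 2), (0, 5), (-8, 7)
Count = 6

6


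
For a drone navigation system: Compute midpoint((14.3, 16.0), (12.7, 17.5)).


M = ((14.3+12.7)/2, (16+17.5)/2)
= (13.5, 16.75)

(13.5, 16.75)


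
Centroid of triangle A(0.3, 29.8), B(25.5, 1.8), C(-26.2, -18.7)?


Centroid = ((x_A+x_B+x_C)/3, (y_A+y_B+y_C)/3)
= ((0.3+25.5+(-26.2))/3, (29.8+1.8+(-18.7))/3)
= (-0.1333, 4.3)

(-0.1333, 4.3)


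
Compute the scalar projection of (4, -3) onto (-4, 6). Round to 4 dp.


u.v = -34, |v| = sqrt(52) = 7.2111
Scalar projection = u.v / |v| = -34 / sqrt(52) = -4.715

-4.715


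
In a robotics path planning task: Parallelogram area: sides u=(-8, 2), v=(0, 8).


|u x v| = |(-8)*8 - 2*0|
= |(-64) - 0| = 64

64


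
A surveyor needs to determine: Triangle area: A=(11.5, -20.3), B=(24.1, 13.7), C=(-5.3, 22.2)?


Area = |x_A(y_B-y_C) + x_B(y_C-y_A) + x_C(y_A-y_B)|/2
= |(-97.75) + 1024.25 + 180.2|/2
= 1106.7/2 = 553.35

553.35


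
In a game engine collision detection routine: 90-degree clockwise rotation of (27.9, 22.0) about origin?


90° CW: (x,y) -> (y, -x)
(27.9,22) -> (22, -27.9)

(22, -27.9)


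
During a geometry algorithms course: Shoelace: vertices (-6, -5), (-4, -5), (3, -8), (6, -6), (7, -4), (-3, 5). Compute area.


Shoelace sum: ((-6)*(-5) - (-4)*(-5)) + ((-4)*(-8) - 3*(-5)) + (3*(-6) - 6*(-8)) + (6*(-4) - 7*(-6)) + (7*5 - (-3)*(-4)) + ((-3)*(-5) - (-6)*5)
= 173
Area = |173|/2 = 86.5

86.5


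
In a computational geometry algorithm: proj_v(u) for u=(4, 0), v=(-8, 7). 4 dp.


u.v = -32, |v| = sqrt(113) = 10.6301
Scalar projection = u.v / |v| = -32 / sqrt(113) = -3.0103

-3.0103


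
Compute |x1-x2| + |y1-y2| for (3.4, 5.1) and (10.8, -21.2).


|3.4-10.8| + |5.1-(-21.2)| = 7.4 + 26.3 = 33.7

33.7


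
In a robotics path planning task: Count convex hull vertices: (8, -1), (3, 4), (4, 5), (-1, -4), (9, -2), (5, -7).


Convex hull vertices (CCW): (-1, -4), (5, -7), (9, -2), (4, 5), (3, 4)
Count = 5

5


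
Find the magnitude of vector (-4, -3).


|u| = sqrt((-4)^2 + (-3)^2) = sqrt(25) = 5

5


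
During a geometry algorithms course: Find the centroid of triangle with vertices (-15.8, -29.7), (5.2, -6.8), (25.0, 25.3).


Centroid = ((x_A+x_B+x_C)/3, (y_A+y_B+y_C)/3)
= (((-15.8)+5.2+25)/3, ((-29.7)+(-6.8)+25.3)/3)
= (4.8, -3.7333)

(4.8, -3.7333)


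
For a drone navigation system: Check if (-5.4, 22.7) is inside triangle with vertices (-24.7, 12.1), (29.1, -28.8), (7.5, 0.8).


Cross products: AB x AP = 1359.65, BC x BP = -91.2, CA x CP = -559.41
All same sign? no

No, outside


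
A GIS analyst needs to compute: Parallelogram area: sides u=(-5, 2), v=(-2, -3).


|u x v| = |(-5)*(-3) - 2*(-2)|
= |15 - (-4)| = 19

19


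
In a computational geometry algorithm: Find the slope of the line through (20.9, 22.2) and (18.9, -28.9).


slope = (y2-y1)/(x2-x1) = ((-28.9)-22.2)/(18.9-20.9) = (-51.1)/(-2) = 25.55

25.55


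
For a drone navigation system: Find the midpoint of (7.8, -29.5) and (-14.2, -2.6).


M = ((7.8+(-14.2))/2, ((-29.5)+(-2.6))/2)
= (-3.2, -16.05)

(-3.2, -16.05)


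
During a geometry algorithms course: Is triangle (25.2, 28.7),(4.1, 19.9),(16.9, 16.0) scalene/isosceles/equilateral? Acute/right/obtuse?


Side lengths squared: AB^2=522.65, BC^2=179.05, CA^2=230.18
Sorted: [179.05, 230.18, 522.65]
By sides: Scalene, By angles: Obtuse

Scalene, Obtuse


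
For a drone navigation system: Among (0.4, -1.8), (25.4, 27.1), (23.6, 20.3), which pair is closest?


d(P0,P1) = 38.2127, d(P0,P2) = 32.0414, d(P1,P2) = 7.0342
Closest: P1 and P2

Closest pair: (25.4, 27.1) and (23.6, 20.3), distance = 7.0342


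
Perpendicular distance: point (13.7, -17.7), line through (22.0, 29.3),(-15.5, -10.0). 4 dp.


|cross product| = 1436.31
|line direction| = sqrt(2950.74) = 54.3207
Distance = 1436.31/sqrt(2950.74) = 26.4413

26.4413


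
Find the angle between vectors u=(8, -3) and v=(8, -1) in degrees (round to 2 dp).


u.v = 67, |u| = sqrt(73) = 8.544, |v| = sqrt(65) = 8.0623
cos(theta) = u.v/(|u||v|) = 67/sqrt(4745) = 0.97265
theta = acos(0.97265) = 13.43 degrees

13.43 degrees


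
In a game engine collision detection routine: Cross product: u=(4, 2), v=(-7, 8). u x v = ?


u x v = u_x*v_y - u_y*v_x = 4*8 - 2*(-7)
= 32 - (-14) = 46

46


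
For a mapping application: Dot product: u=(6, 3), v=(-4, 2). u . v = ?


u . v = u_x*v_x + u_y*v_y = 6*(-4) + 3*2
= (-24) + 6 = -18

-18


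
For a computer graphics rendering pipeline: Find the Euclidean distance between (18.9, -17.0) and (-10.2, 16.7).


dx=-29.1, dy=33.7
d^2 = (-29.1)^2 + 33.7^2 = 1982.5
d = sqrt(1982.5) = 44.5253

44.5253


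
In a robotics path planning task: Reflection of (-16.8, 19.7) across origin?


Reflection over origin: (x,y) -> (-x,-y)
(-16.8, 19.7) -> (16.8, -19.7)

(16.8, -19.7)


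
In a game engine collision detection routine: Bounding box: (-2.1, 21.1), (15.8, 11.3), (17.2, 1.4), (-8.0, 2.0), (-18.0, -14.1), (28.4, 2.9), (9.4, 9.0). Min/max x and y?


x range: [-18, 28.4]
y range: [-14.1, 21.1]
Bounding box: (-18,-14.1) to (28.4,21.1)

(-18,-14.1) to (28.4,21.1)


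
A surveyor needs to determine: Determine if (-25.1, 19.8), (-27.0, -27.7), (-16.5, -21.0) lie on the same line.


Cross product: ((-27)-(-25.1))*((-21)-19.8) - ((-27.7)-19.8)*((-16.5)-(-25.1))
= 486.02

No, not collinear


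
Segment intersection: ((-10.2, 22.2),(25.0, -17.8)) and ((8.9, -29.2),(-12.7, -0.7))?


Cross products: d1=-565.89, d2=-705.09, d3=-1045.28, d4=-906.08
d1*d2 < 0 and d3*d4 < 0? no

No, they don't intersect


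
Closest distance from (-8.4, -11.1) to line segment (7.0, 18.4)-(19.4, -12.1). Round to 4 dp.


Project P onto AB: t = 0.6539 (clamped to [0,1])
Closest point on segment: (15.1079, -1.5427)
Distance: 25.3764

25.3764


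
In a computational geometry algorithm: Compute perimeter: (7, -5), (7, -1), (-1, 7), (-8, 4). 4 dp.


Sides: (7, -5)->(7, -1): sqrt(16) = 4, (7, -1)->(-1, 7): sqrt(128) = 11.313708, (-1, 7)->(-8, 4): sqrt(58) = 7.615773, (-8, 4)->(7, -5): sqrt(306) = 17.492856
Sum = 40.422337
Perimeter = 40.4223

40.4223


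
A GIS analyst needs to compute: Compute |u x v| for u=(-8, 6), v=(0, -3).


|u x v| = |(-8)*(-3) - 6*0|
= |24 - 0| = 24

24


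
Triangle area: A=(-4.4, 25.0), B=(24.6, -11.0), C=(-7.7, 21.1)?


Area = |x_A(y_B-y_C) + x_B(y_C-y_A) + x_C(y_A-y_B)|/2
= |141.24 + (-95.94) + (-277.2)|/2
= 231.9/2 = 115.95

115.95


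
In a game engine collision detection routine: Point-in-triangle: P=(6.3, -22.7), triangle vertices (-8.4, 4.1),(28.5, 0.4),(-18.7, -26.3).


Cross products: AB x AP = -934.53, BC x BP = 497.58, CA x CP = -722.92
All same sign? no

No, outside


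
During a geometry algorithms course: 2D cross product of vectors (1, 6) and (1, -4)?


u x v = u_x*v_y - u_y*v_x = 1*(-4) - 6*1
= (-4) - 6 = -10

-10


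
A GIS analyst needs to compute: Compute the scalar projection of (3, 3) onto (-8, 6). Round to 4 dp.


u.v = -6, |v| = sqrt(100) = 10
Scalar projection = u.v / |v| = -6 / sqrt(100) = -0.6

-0.6


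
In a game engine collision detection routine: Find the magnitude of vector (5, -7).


|u| = sqrt(5^2 + (-7)^2) = sqrt(74) = 8.6023

8.6023


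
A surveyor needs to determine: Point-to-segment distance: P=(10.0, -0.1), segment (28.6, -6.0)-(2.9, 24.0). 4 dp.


Project P onto AB: t = 0.4198 (clamped to [0,1])
Closest point on segment: (17.8124, 6.5926)
Distance: 10.2871

10.2871


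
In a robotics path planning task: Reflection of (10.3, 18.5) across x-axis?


Reflection over x-axis: (x,y) -> (x,-y)
(10.3, 18.5) -> (10.3, -18.5)

(10.3, -18.5)


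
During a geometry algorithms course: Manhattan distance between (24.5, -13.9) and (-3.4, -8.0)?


|24.5-(-3.4)| + |(-13.9)-(-8)| = 27.9 + 5.9 = 33.8

33.8


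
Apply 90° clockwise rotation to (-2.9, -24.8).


90° CW: (x,y) -> (y, -x)
(-2.9,-24.8) -> (-24.8, 2.9)

(-24.8, 2.9)


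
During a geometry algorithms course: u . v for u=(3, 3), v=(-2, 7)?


u . v = u_x*v_x + u_y*v_y = 3*(-2) + 3*7
= (-6) + 21 = 15

15


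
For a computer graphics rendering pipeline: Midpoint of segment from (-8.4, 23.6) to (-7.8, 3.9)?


M = (((-8.4)+(-7.8))/2, (23.6+3.9)/2)
= (-8.1, 13.75)

(-8.1, 13.75)


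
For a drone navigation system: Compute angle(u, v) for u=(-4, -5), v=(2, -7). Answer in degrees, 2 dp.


u.v = 27, |u| = sqrt(41) = 6.4031, |v| = sqrt(53) = 7.2801
cos(theta) = u.v/(|u||v|) = 27/sqrt(2173) = 0.579207
theta = acos(0.579207) = 54.61 degrees

54.61 degrees


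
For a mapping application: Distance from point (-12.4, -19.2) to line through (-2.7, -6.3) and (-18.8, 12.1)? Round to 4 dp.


|cross product| = 386.17
|line direction| = sqrt(597.77) = 24.4493
Distance = 386.17/sqrt(597.77) = 15.7947

15.7947


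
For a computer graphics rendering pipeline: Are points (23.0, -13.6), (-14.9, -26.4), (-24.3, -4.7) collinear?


Cross product: ((-14.9)-23)*((-4.7)-(-13.6)) - ((-26.4)-(-13.6))*((-24.3)-23)
= -942.75

No, not collinear


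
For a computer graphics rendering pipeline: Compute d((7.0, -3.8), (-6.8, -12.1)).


dx=-13.8, dy=-8.3
d^2 = (-13.8)^2 + (-8.3)^2 = 259.33
d = sqrt(259.33) = 16.1037

16.1037


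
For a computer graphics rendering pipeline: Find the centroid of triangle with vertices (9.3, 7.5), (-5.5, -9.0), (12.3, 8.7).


Centroid = ((x_A+x_B+x_C)/3, (y_A+y_B+y_C)/3)
= ((9.3+(-5.5)+12.3)/3, (7.5+(-9)+8.7)/3)
= (5.3667, 2.4)

(5.3667, 2.4)


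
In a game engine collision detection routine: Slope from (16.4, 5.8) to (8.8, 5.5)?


slope = (y2-y1)/(x2-x1) = (5.5-5.8)/(8.8-16.4) = (-0.3)/(-7.6) = 0.0395

0.0395


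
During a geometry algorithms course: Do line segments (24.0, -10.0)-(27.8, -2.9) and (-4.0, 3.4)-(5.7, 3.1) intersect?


Cross products: d1=-121.58, d2=-51.57, d3=249.72, d4=179.71
d1*d2 < 0 and d3*d4 < 0? no

No, they don't intersect


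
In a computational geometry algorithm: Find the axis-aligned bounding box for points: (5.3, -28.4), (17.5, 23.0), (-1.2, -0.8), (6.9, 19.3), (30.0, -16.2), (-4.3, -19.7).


x range: [-4.3, 30]
y range: [-28.4, 23]
Bounding box: (-4.3,-28.4) to (30,23)

(-4.3,-28.4) to (30,23)


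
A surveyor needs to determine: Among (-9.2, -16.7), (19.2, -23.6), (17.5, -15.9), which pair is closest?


d(P0,P1) = 29.2262, d(P0,P2) = 26.712, d(P1,P2) = 7.8854
Closest: P1 and P2

Closest pair: (19.2, -23.6) and (17.5, -15.9), distance = 7.8854


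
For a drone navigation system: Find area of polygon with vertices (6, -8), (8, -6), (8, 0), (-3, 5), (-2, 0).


Shoelace sum: (6*(-6) - 8*(-8)) + (8*0 - 8*(-6)) + (8*5 - (-3)*0) + ((-3)*0 - (-2)*5) + ((-2)*(-8) - 6*0)
= 142
Area = |142|/2 = 71

71


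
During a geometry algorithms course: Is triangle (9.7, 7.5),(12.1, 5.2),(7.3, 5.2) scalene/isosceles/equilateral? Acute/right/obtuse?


Side lengths squared: AB^2=11.05, BC^2=23.04, CA^2=11.05
Sorted: [11.05, 11.05, 23.04]
By sides: Isosceles, By angles: Obtuse

Isosceles, Obtuse


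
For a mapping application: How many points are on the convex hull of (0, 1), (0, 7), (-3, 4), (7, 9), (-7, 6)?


Convex hull vertices (CCW): (-7, 6), (0, 1), (7, 9)
Count = 3

3


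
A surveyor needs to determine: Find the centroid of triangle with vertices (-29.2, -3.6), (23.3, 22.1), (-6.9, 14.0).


Centroid = ((x_A+x_B+x_C)/3, (y_A+y_B+y_C)/3)
= (((-29.2)+23.3+(-6.9))/3, ((-3.6)+22.1+14)/3)
= (-4.2667, 10.8333)

(-4.2667, 10.8333)


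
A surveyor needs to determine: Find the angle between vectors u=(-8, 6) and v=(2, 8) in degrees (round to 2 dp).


u.v = 32, |u| = sqrt(100) = 10, |v| = sqrt(68) = 8.2462
cos(theta) = u.v/(|u||v|) = 32/sqrt(6800) = 0.388057
theta = acos(0.388057) = 67.17 degrees

67.17 degrees


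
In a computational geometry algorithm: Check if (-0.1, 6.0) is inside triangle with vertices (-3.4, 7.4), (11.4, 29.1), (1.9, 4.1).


Cross products: AB x AP = -92.33, BC x BP = -68.05, CA x CP = -3.47
All same sign? yes

Yes, inside


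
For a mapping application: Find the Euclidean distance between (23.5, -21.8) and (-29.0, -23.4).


dx=-52.5, dy=-1.6
d^2 = (-52.5)^2 + (-1.6)^2 = 2758.81
d = sqrt(2758.81) = 52.5244

52.5244


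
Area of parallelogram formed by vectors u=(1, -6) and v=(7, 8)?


|u x v| = |1*8 - (-6)*7|
= |8 - (-42)| = 50

50


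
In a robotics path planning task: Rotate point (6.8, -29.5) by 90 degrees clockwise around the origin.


90° CW: (x,y) -> (y, -x)
(6.8,-29.5) -> (-29.5, -6.8)

(-29.5, -6.8)


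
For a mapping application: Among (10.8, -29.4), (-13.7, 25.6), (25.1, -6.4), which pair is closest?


d(P0,P1) = 60.21, d(P0,P2) = 27.083, d(P1,P2) = 50.2935
Closest: P0 and P2

Closest pair: (10.8, -29.4) and (25.1, -6.4), distance = 27.083


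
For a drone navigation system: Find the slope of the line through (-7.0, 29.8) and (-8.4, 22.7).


slope = (y2-y1)/(x2-x1) = (22.7-29.8)/((-8.4)-(-7)) = (-7.1)/(-1.4) = 5.0714

5.0714


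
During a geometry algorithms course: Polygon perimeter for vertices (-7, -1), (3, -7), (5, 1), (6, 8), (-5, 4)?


Sides: (-7, -1)->(3, -7): sqrt(136) = 11.661904, (3, -7)->(5, 1): sqrt(68) = 8.246211, (5, 1)->(6, 8): sqrt(50) = 7.071068, (6, 8)->(-5, 4): sqrt(137) = 11.7047, (-5, 4)->(-7, -1): sqrt(29) = 5.385165
Sum = 44.069048
Perimeter = 44.069

44.069


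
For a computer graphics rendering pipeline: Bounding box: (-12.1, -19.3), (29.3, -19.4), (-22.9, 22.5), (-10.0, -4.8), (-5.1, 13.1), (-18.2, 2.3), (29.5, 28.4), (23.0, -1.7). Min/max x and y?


x range: [-22.9, 29.5]
y range: [-19.4, 28.4]
Bounding box: (-22.9,-19.4) to (29.5,28.4)

(-22.9,-19.4) to (29.5,28.4)


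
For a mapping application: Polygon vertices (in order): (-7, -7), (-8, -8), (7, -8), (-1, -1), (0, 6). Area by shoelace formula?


Shoelace sum: ((-7)*(-8) - (-8)*(-7)) + ((-8)*(-8) - 7*(-8)) + (7*(-1) - (-1)*(-8)) + ((-1)*6 - 0*(-1)) + (0*(-7) - (-7)*6)
= 141
Area = |141|/2 = 70.5

70.5


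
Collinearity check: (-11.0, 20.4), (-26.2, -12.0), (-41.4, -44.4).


Cross product: ((-26.2)-(-11))*((-44.4)-20.4) - ((-12)-20.4)*((-41.4)-(-11))
= 0

Yes, collinear


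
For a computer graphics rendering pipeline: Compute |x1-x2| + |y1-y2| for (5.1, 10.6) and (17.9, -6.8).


|5.1-17.9| + |10.6-(-6.8)| = 12.8 + 17.4 = 30.2

30.2


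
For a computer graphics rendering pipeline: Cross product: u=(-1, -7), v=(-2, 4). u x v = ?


u x v = u_x*v_y - u_y*v_x = (-1)*4 - (-7)*(-2)
= (-4) - 14 = -18

-18


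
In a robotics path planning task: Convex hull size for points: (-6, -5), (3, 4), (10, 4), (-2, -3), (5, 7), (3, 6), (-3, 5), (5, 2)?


Convex hull vertices (CCW): (-6, -5), (-2, -3), (10, 4), (5, 7), (-3, 5)
Count = 5

5


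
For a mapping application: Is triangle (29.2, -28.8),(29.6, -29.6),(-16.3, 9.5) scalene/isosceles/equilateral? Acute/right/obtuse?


Side lengths squared: AB^2=0.8, BC^2=3635.62, CA^2=3537.14
Sorted: [0.8, 3537.14, 3635.62]
By sides: Scalene, By angles: Obtuse

Scalene, Obtuse


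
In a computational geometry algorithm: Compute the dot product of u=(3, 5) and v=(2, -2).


u . v = u_x*v_x + u_y*v_y = 3*2 + 5*(-2)
= 6 + (-10) = -4

-4


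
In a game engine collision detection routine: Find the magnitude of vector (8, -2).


|u| = sqrt(8^2 + (-2)^2) = sqrt(68) = 8.2462

8.2462


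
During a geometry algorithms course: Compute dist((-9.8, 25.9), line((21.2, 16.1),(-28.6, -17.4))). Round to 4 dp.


|cross product| = 1526.54
|line direction| = sqrt(3602.29) = 60.0191
Distance = 1526.54/sqrt(3602.29) = 25.4342

25.4342


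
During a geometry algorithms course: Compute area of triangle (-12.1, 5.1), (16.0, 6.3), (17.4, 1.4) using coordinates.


Area = |x_A(y_B-y_C) + x_B(y_C-y_A) + x_C(y_A-y_B)|/2
= |(-59.29) + (-59.2) + (-20.88)|/2
= 139.37/2 = 69.685

69.685


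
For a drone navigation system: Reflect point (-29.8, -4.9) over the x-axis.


Reflection over x-axis: (x,y) -> (x,-y)
(-29.8, -4.9) -> (-29.8, 4.9)

(-29.8, 4.9)


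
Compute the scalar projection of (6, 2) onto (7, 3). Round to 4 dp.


u.v = 48, |v| = sqrt(58) = 7.6158
Scalar projection = u.v / |v| = 48 / sqrt(58) = 6.3027

6.3027


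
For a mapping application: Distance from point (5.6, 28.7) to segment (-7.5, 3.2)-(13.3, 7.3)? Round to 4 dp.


Project P onto AB: t = 0.8389 (clamped to [0,1])
Closest point on segment: (9.9485, 6.6394)
Distance: 22.4851

22.4851


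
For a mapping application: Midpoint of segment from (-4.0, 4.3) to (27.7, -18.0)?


M = (((-4)+27.7)/2, (4.3+(-18))/2)
= (11.85, -6.85)

(11.85, -6.85)


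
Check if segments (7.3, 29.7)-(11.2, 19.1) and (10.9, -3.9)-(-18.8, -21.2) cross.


Cross products: d1=-1060.2, d2=-677.91, d3=-92.88, d4=-475.17
d1*d2 < 0 and d3*d4 < 0? no

No, they don't intersect


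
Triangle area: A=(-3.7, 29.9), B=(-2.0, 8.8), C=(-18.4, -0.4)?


Area = |x_A(y_B-y_C) + x_B(y_C-y_A) + x_C(y_A-y_B)|/2
= |(-34.04) + 60.6 + (-388.24)|/2
= 361.68/2 = 180.84

180.84


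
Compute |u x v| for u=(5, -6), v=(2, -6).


|u x v| = |5*(-6) - (-6)*2|
= |(-30) - (-12)| = 18

18


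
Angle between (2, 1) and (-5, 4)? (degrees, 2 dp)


u.v = -6, |u| = sqrt(5) = 2.2361, |v| = sqrt(41) = 6.4031
cos(theta) = u.v/(|u||v|) = -6/sqrt(205) = -0.419058
theta = acos(-0.419058) = 114.78 degrees

114.78 degrees


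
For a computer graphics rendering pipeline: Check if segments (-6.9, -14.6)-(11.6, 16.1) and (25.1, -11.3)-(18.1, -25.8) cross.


Cross products: d1=-440.9, d2=-387.55, d3=-921.35, d4=-974.7
d1*d2 < 0 and d3*d4 < 0? no

No, they don't intersect


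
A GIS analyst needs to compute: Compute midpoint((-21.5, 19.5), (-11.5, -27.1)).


M = (((-21.5)+(-11.5))/2, (19.5+(-27.1))/2)
= (-16.5, -3.8)

(-16.5, -3.8)


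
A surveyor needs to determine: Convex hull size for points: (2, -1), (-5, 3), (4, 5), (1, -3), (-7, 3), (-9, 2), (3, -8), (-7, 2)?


Convex hull vertices (CCW): (-9, 2), (3, -8), (4, 5), (-7, 3)
Count = 4

4


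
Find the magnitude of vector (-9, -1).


|u| = sqrt((-9)^2 + (-1)^2) = sqrt(82) = 9.0554

9.0554


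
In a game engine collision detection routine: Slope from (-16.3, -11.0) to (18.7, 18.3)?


slope = (y2-y1)/(x2-x1) = (18.3-(-11))/(18.7-(-16.3)) = 29.3/35 = 0.8371

0.8371


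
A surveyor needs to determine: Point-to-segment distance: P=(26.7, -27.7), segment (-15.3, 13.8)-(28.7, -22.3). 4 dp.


Project P onto AB: t = 1 (clamped to [0,1])
Closest point on segment: (28.7, -22.3)
Distance: 5.7585

5.7585


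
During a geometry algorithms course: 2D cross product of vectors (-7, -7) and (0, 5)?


u x v = u_x*v_y - u_y*v_x = (-7)*5 - (-7)*0
= (-35) - 0 = -35

-35


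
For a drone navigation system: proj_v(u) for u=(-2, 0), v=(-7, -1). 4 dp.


u.v = 14, |v| = sqrt(50) = 7.0711
Scalar projection = u.v / |v| = 14 / sqrt(50) = 1.9799

1.9799


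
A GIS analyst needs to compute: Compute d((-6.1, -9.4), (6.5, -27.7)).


dx=12.6, dy=-18.3
d^2 = 12.6^2 + (-18.3)^2 = 493.65
d = sqrt(493.65) = 22.2182

22.2182


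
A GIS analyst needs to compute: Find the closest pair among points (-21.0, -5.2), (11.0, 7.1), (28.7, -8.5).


d(P0,P1) = 34.2825, d(P0,P2) = 49.8094, d(P1,P2) = 23.5934
Closest: P1 and P2

Closest pair: (11.0, 7.1) and (28.7, -8.5), distance = 23.5934


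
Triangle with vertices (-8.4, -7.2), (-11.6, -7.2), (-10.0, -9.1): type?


Side lengths squared: AB^2=10.24, BC^2=6.17, CA^2=6.17
Sorted: [6.17, 6.17, 10.24]
By sides: Isosceles, By angles: Acute

Isosceles, Acute


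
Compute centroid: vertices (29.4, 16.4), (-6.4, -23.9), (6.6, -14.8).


Centroid = ((x_A+x_B+x_C)/3, (y_A+y_B+y_C)/3)
= ((29.4+(-6.4)+6.6)/3, (16.4+(-23.9)+(-14.8))/3)
= (9.8667, -7.4333)

(9.8667, -7.4333)


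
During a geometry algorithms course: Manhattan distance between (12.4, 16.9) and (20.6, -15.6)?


|12.4-20.6| + |16.9-(-15.6)| = 8.2 + 32.5 = 40.7

40.7


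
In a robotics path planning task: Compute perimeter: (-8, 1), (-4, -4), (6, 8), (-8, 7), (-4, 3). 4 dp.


Sides: (-8, 1)->(-4, -4): sqrt(41) = 6.403124, (-4, -4)->(6, 8): sqrt(244) = 15.620499, (6, 8)->(-8, 7): sqrt(197) = 14.035669, (-8, 7)->(-4, 3): sqrt(32) = 5.656854, (-4, 3)->(-8, 1): sqrt(20) = 4.472136
Sum = 46.188282
Perimeter = 46.1883

46.1883


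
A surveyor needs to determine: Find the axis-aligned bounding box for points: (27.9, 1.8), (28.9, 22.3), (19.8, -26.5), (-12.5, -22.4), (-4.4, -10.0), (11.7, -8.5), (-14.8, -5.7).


x range: [-14.8, 28.9]
y range: [-26.5, 22.3]
Bounding box: (-14.8,-26.5) to (28.9,22.3)

(-14.8,-26.5) to (28.9,22.3)


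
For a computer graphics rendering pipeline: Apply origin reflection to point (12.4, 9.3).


Reflection over origin: (x,y) -> (-x,-y)
(12.4, 9.3) -> (-12.4, -9.3)

(-12.4, -9.3)


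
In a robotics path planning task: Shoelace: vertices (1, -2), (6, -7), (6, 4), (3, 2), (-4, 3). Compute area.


Shoelace sum: (1*(-7) - 6*(-2)) + (6*4 - 6*(-7)) + (6*2 - 3*4) + (3*3 - (-4)*2) + ((-4)*(-2) - 1*3)
= 93
Area = |93|/2 = 46.5

46.5


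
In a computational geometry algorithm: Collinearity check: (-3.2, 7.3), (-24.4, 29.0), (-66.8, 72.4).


Cross product: ((-24.4)-(-3.2))*(72.4-7.3) - (29-7.3)*((-66.8)-(-3.2))
= 0

Yes, collinear


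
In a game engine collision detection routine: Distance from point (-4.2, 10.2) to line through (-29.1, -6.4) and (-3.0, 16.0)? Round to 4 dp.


|cross product| = 124.5
|line direction| = sqrt(1182.97) = 34.3943
Distance = 124.5/sqrt(1182.97) = 3.6198

3.6198


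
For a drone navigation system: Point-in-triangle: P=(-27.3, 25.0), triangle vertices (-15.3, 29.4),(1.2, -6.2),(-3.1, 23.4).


Cross products: AB x AP = -499.8, BC x BP = 709.44, CA x CP = 125.68
All same sign? no

No, outside


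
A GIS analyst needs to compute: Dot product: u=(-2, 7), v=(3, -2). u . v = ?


u . v = u_x*v_x + u_y*v_y = (-2)*3 + 7*(-2)
= (-6) + (-14) = -20

-20


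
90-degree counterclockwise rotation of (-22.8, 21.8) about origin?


90° CCW: (x,y) -> (-y, x)
(-22.8,21.8) -> (-21.8, -22.8)

(-21.8, -22.8)


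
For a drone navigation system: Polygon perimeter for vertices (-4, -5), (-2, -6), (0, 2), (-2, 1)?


Sides: (-4, -5)->(-2, -6): sqrt(5) = 2.236068, (-2, -6)->(0, 2): sqrt(68) = 8.246211, (0, 2)->(-2, 1): sqrt(5) = 2.236068, (-2, 1)->(-4, -5): sqrt(40) = 6.324555
Sum = 19.042902
Perimeter = 19.0429

19.0429


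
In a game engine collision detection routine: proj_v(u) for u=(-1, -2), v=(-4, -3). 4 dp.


u.v = 10, |v| = sqrt(25) = 5
Scalar projection = u.v / |v| = 10 / sqrt(25) = 2

2


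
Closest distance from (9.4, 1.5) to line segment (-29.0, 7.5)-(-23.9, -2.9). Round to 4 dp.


Project P onto AB: t = 1 (clamped to [0,1])
Closest point on segment: (-23.9, -2.9)
Distance: 33.5894

33.5894


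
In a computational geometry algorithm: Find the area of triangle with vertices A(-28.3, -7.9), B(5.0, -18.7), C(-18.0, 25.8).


Area = |x_A(y_B-y_C) + x_B(y_C-y_A) + x_C(y_A-y_B)|/2
= |1259.35 + 168.5 + (-194.4)|/2
= 1233.45/2 = 616.725

616.725


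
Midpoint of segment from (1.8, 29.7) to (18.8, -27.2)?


M = ((1.8+18.8)/2, (29.7+(-27.2))/2)
= (10.3, 1.25)

(10.3, 1.25)


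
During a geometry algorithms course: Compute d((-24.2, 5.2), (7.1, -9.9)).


dx=31.3, dy=-15.1
d^2 = 31.3^2 + (-15.1)^2 = 1207.7
d = sqrt(1207.7) = 34.752

34.752


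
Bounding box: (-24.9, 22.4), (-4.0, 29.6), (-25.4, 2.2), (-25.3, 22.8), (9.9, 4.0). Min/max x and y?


x range: [-25.4, 9.9]
y range: [2.2, 29.6]
Bounding box: (-25.4,2.2) to (9.9,29.6)

(-25.4,2.2) to (9.9,29.6)


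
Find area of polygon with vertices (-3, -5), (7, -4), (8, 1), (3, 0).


Shoelace sum: ((-3)*(-4) - 7*(-5)) + (7*1 - 8*(-4)) + (8*0 - 3*1) + (3*(-5) - (-3)*0)
= 68
Area = |68|/2 = 34

34


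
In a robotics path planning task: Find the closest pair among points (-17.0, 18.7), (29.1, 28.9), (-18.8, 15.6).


d(P0,P1) = 47.2149, d(P0,P2) = 3.5847, d(P1,P2) = 49.7122
Closest: P0 and P2

Closest pair: (-17.0, 18.7) and (-18.8, 15.6), distance = 3.5847


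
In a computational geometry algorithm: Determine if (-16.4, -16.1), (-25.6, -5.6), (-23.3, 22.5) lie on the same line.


Cross product: ((-25.6)-(-16.4))*(22.5-(-16.1)) - ((-5.6)-(-16.1))*((-23.3)-(-16.4))
= -282.67

No, not collinear


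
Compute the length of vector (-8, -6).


|u| = sqrt((-8)^2 + (-6)^2) = sqrt(100) = 10

10


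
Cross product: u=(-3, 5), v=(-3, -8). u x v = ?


u x v = u_x*v_y - u_y*v_x = (-3)*(-8) - 5*(-3)
= 24 - (-15) = 39

39


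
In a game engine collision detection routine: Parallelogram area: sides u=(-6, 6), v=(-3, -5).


|u x v| = |(-6)*(-5) - 6*(-3)|
= |30 - (-18)| = 48

48


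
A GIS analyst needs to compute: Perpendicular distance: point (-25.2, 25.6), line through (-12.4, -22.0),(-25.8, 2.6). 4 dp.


|cross product| = 322.96
|line direction| = sqrt(784.72) = 28.0129
Distance = 322.96/sqrt(784.72) = 11.529

11.529


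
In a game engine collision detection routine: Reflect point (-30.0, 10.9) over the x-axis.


Reflection over x-axis: (x,y) -> (x,-y)
(-30, 10.9) -> (-30, -10.9)

(-30, -10.9)


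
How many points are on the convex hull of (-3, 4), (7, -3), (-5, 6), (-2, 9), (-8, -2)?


Convex hull vertices (CCW): (-8, -2), (7, -3), (-2, 9), (-5, 6)
Count = 4

4


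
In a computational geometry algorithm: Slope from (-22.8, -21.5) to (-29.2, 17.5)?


slope = (y2-y1)/(x2-x1) = (17.5-(-21.5))/((-29.2)-(-22.8)) = 39/(-6.4) = -6.0938

-6.0938


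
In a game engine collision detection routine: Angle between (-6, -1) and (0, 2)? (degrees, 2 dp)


u.v = -2, |u| = sqrt(37) = 6.0828, |v| = sqrt(4) = 2
cos(theta) = u.v/(|u||v|) = -2/sqrt(148) = -0.164399
theta = acos(-0.164399) = 99.46 degrees

99.46 degrees


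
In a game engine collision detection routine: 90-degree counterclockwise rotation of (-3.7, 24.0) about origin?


90° CCW: (x,y) -> (-y, x)
(-3.7,24) -> (-24, -3.7)

(-24, -3.7)


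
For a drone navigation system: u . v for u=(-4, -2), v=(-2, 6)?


u . v = u_x*v_x + u_y*v_y = (-4)*(-2) + (-2)*6
= 8 + (-12) = -4

-4


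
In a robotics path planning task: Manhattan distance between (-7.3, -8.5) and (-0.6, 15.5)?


|(-7.3)-(-0.6)| + |(-8.5)-15.5| = 6.7 + 24 = 30.7

30.7


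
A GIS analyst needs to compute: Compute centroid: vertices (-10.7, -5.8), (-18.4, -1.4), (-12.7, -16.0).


Centroid = ((x_A+x_B+x_C)/3, (y_A+y_B+y_C)/3)
= (((-10.7)+(-18.4)+(-12.7))/3, ((-5.8)+(-1.4)+(-16))/3)
= (-13.9333, -7.7333)

(-13.9333, -7.7333)


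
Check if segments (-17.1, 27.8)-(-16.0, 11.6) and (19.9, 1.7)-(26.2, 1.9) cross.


Cross products: d1=171.83, d2=69.55, d3=570.69, d4=672.97
d1*d2 < 0 and d3*d4 < 0? no

No, they don't intersect
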